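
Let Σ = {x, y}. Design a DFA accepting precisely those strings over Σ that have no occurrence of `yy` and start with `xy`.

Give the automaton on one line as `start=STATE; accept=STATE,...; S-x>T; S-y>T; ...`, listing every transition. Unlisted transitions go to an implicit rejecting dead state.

start=s0; accept=s3,s4; s0-x>s1; s0-y>s2; s1-x>s2; s1-y>s3; s2-x>s2; s2-y>s2; s3-x>s4; s3-y>s2; s4-x>s4; s4-y>s3

Build one automaton per condition and run them in lockstep. One (3 states) tracks partial matches of the forbidden pattern `yy`; the other (4 states) tracks whether the input so far still matches the prefix `xy`. Each combined state is a pair, one component from each; accept when both components accept. Equivalent product states are then merged.
        x   y  
>  s0   s1  s2 
   s1   s2  s3 
   s2   s2  s2 
 * s3   s4  s2 
 * s4   s4  s3 
(> = start, * = accepting)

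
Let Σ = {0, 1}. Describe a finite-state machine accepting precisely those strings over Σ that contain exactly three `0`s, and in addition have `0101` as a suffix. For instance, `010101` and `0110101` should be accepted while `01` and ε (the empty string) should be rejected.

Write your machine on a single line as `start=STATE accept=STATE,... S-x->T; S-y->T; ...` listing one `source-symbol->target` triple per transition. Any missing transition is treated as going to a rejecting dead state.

start=A; accept=Q; A-0->B; A-1->A; B-0->C; B-1->D; C-0->E; C-1->F; D-0->G; D-1->H; E-0->I; E-1->J; F-0->K; F-1->L; G-0->E; G-1->M; H-0->C; H-1->H; I-0->I; I-1->N; J-0->O; J-1->P; K-0->I; K-1->Q; L-0->E; L-1->L; M-0->K; M-1->L; N-0->O; N-1->R; O-0->I; O-1->S; P-0->I; P-1->P; Q-0->O; Q-1->P; R-0->I; R-1->R; S-0->O; S-1->R

Build one automaton per condition and run them in lockstep. One (5 states) tracks the count of `0`s, saturating at 4; the other (5 states) tracks how much of the suffix `0101` has currently been matched. Each combined state is a pair, one component from each; accept when both components accept.
With 19 states:
       0  1 
>  A   B  A 
   B   C  D 
   C   E  F 
   D   G  H 
   E   I  J 
   F   K  L 
   G   E  M 
   H   C  H 
   I   I  N 
   J   O  P 
   K   I  Q 
   L   E  L 
   M   K  L 
   N   O  R 
   O   I  S 
   P   I  P 
 * Q   O  P 
   R   I  R 
   S   O  R 
(> = start, * = accepting)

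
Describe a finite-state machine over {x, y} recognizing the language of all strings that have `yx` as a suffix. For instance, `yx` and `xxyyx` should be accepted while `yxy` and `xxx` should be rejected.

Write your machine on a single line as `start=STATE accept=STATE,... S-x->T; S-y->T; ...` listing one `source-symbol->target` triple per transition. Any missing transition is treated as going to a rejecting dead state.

start=q0; accept=q2; q0-x->q0; q0-y->q1; q1-x->q2; q1-y->q1; q2-x->q0; q2-y->q1

Remember how much of `yx` the current input suffix matches. State q0 means no match yet; q1 means the last symbol is `y`; q2 means the last 2 symbols are `yx`. Only q2 accepts. On a mismatch, fall back to the longest proper suffix that is still a prefix of `yx`.
A 3-state machine:
        x   y  
>  q0   q0  q1 
   q1   q2  q1 
 * q2   q0  q1 
(> = start, * = accepting)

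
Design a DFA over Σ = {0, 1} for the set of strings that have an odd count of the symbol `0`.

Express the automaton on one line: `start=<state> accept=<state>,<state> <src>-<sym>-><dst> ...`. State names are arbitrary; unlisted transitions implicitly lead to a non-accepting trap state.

start=q0 accept=q1 q0-0->q1 q0-1->q0 q1-0->q0 q1-1->q1

The only thing that matters is how many `0`s have appeared, reduced mod 2. Use one state per residue: q0 for 0, …, q1 for 1. Reading `0` moves to the next residue; anything else stays put. q1 is accepting.
        0   1  
>  q0   q1  q0 
 * q1   q0  q1 
(> = start, * = accepting)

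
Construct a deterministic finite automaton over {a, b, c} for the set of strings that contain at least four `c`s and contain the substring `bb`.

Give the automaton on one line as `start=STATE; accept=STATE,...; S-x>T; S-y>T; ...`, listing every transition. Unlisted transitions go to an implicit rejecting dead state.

Run two small machines in parallel and take their product. The first has 6 states tracking the count of `c`s, saturating at 5; the second has 3 states tracking whether and how much of `bb` has been seen. A product state is a pair (one from each), accepting exactly when both do. Equivalent product states are then merged.
15 states suffice.
          a    b    c  
>  q0     q0   q1   q2 
   q1     q0   q3   q2 
   q2     q2   q4   q5 
   q3     q3   q3   q6 
   q4     q2   q6   q5 
   q5     q5   q7   q8 
   q6     q6   q6   q9 
   q7     q5   q9   q8 
   q8     q8  q10  q11 
   q9     q9   q9  q12 
   q10    q8  q12  q11 
   q11   q11  q13  q11 
   q12   q12  q12  q14 
   q13   q11  q14  q11 
 * q14   q14  q14  q14 
(> = start, * = accepting)

start=q0; accept=q14; q0-a>q0; q0-b>q1; q0-c>q2; q1-a>q0; q1-b>q3; q1-c>q2; q2-a>q2; q2-b>q4; q2-c>q5; q3-a>q3; q3-b>q3; q3-c>q6; q4-a>q2; q4-b>q6; q4-c>q5; q5-a>q5; q5-b>q7; q5-c>q8; q6-a>q6; q6-b>q6; q6-c>q9; q7-a>q5; q7-b>q9; q7-c>q8; q8-a>q8; q8-b>q10; q8-c>q11; q9-a>q9; q9-b>q9; q9-c>q12; q10-a>q8; q10-b>q12; q10-c>q11; q11-a>q11; q11-b>q13; q11-c>q11; q12-a>q12; q12-b>q12; q12-c>q14; q13-a>q11; q13-b>q14; q13-c>q11; q14-a>q14; q14-b>q14; q14-c>q14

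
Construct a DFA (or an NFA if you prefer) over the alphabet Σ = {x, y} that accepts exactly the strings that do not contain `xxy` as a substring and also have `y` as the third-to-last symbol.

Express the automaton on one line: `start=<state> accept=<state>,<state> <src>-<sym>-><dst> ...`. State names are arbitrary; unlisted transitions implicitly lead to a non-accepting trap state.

start=q0 accept=q11,q12,q13,q14 q0-x->q1 q0-y->q2 q1-x->q3 q1-y->q4 q2-x->q5 q2-y->q6 q3-x->q7 q3-y->q8 q4-x->q9 q4-y->q10 q5-x->q11 q5-y->q12 q6-x->q13 q6-y->q14 q7-x->q7 q7-y->q8 q8-x->q15 q8-y->q16 q9-x->q11 q9-y->q12 q10-x->q13 q10-y->q14 q11-x->q7 q11-y->q8 q12-x->q9 q12-y->q10 q13-x->q11 q13-y->q12 q14-x->q13 q14-y->q14 q15-x->q17 q15-y->q18 q16-x->q19 q16-y->q20 q17-x->q21 q17-y->q8 q18-x->q15 q18-y->q16 q19-x->q17 q19-y->q18 q20-x->q19 q20-y->q20 q21-x->q21 q21-y->q8

Handle the two conditions separately and then intersect. The first has 4 states tracking partial matches of the forbidden pattern `xxy`; the second has 15 states tracking the last 3 symbols read. A product state is a pair (one from each), accepting exactly when both do.
          x    y  
>  q0     q1   q2 
   q1     q3   q4 
   q2     q5   q6 
   q3     q7   q8 
   q4     q9  q10 
   q5    q11  q12 
   q6    q13  q14 
   q7     q7   q8 
   q8    q15  q16 
   q9    q11  q12 
   q10   q13  q14 
 * q11    q7   q8 
 * q12    q9  q10 
 * q13   q11  q12 
 * q14   q13  q14 
   q15   q17  q18 
   q16   q19  q20 
   q17   q21   q8 
   q18   q15  q16 
   q19   q17  q18 
   q20   q19  q20 
   q21   q21   q8 
(> = start, * = accepting)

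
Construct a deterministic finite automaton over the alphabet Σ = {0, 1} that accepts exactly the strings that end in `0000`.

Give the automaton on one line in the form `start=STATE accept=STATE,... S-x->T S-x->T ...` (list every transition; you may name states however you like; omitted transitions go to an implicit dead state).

Remember how much of `0000` the current input suffix matches. State q0 means no match yet; q1 means the last symbol is `0`; q2 means the last 2 symbols are `00`; q3 means the last 3 symbols are `000`; q4 means the last 4 symbols are `0000`. Only q4 accepts. On a mismatch, fall back to the longest proper suffix that is still a prefix of `0000`.
5 states suffice.
        0   1  
>  q0   q1  q0 
   q1   q2  q0 
   q2   q3  q0 
   q3   q4  q0 
 * q4   q4  q0 
(> = start, * = accepting)

start=q0 accept=q4 q0-0->q1 q0-1->q0 q1-0->q2 q1-1->q0 q2-0->q3 q2-1->q0 q3-0->q4 q3-1->q0 q4-0->q4 q4-1->q0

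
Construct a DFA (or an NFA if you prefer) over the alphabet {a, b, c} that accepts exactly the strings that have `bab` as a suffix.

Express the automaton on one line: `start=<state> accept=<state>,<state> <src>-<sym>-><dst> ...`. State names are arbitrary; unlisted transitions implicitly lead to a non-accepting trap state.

start=s0 accept=s3 s0-a->s0 s0-b->s1 s0-c->s0 s1-a->s2 s1-b->s1 s1-c->s0 s2-a->s0 s2-b->s3 s2-c->s0 s3-a->s2 s3-b->s1 s3-c->s0

Let each state record the length of the longest suffix of the input read so far that is also a prefix of `bab`. s1 means the last symbol is `b`; s2 means the last 2 symbols are `ba`; s3 means the last 3 symbols are `bab`. Accept only at s3, where the string currently ends in `bab`.
With 4 states:
        a   b   c  
>  s0   s0  s1  s0 
   s1   s2  s1  s0 
   s2   s0  s3  s0 
 * s3   s2  s1  s0 
(> = start, * = accepting)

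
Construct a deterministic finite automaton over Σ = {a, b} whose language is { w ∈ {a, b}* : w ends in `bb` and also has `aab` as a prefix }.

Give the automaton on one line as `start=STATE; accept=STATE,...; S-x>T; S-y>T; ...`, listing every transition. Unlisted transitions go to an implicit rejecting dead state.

start=q0; accept=q6; q0-a>q1; q0-b>q2; q1-a>q3; q1-b>q2; q2-a>q2; q2-b>q2; q3-a>q2; q3-b>q4; q4-a>q5; q4-b>q6; q5-a>q5; q5-b>q4; q6-a>q5; q6-b>q6

Run two small machines in parallel and take their product. The first has 3 states tracking how much of the suffix `bb` has currently been matched; the second has 5 states tracking whether the input so far still matches the prefix `aab`. A product state is a pair (one from each), accepting exactly when both do. Minimizing collapses redundant product states.
With 7 states:
        a   b  
>  q0   q1  q2 
   q1   q3  q2 
   q2   q2  q2 
   q3   q2  q4 
   q4   q5  q6 
   q5   q5  q4 
 * q6   q5  q6 
(> = start, * = accepting)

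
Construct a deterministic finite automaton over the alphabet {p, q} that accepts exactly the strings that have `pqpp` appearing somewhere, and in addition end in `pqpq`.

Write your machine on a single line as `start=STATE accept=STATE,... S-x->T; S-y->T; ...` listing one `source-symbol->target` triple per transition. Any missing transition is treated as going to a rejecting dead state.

start=S0; accept=S8; S0-p->S1; S0-q->S0; S1-p->S1; S1-q->S2; S2-p->S3; S2-q->S0; S3-p->S4; S3-q->S2; S4-p->S4; S4-q->S5; S5-p->S6; S5-q->S7; S6-p->S4; S6-q->S8; S7-p->S4; S7-q->S7; S8-p->S6; S8-q->S7

Build one automaton per condition and run them in lockstep. The first has 5 states tracking whether and how much of `pqpp` has been seen; the second has 5 states tracking how much of the suffix `pqpq` has currently been matched. A product state is a pair (one from each), accepting exactly when both do. Equivalent product states are then merged.
        p   q  
>  S0   S1  S0 
   S1   S1  S2 
   S2   S3  S0 
   S3   S4  S2 
   S4   S4  S5 
   S5   S6  S7 
   S6   S4  S8 
   S7   S4  S7 
 * S8   S6  S7 
(> = start, * = accepting)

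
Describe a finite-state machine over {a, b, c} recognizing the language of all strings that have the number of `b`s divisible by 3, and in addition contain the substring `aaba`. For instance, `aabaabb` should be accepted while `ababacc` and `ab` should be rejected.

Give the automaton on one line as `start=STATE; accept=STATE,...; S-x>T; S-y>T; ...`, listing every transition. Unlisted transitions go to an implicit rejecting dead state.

start=q0; accept=q14; q0-a>q1; q0-b>q2; q0-c>q0; q1-a>q3; q1-b>q2; q1-c>q0; q2-a>q4; q2-b>q5; q2-c>q2; q3-a>q3; q3-b>q6; q3-c>q0; q4-a>q7; q4-b>q5; q4-c>q2; q5-a>q8; q5-b>q0; q5-c>q5; q6-a>q9; q6-b>q5; q6-c>q2; q7-a>q7; q7-b>q10; q7-c>q2; q8-a>q11; q8-b>q0; q8-c>q5; q9-a>q9; q9-b>q12; q9-c>q9; q10-a>q12; q10-b>q0; q10-c>q5; q11-a>q11; q11-b>q13; q11-c>q5; q12-a>q12; q12-b>q14; q12-c>q12; q13-a>q14; q13-b>q2; q13-c>q0; q14-a>q14; q14-b>q9; q14-c>q14

Build one automaton per condition and run them in lockstep. The first has 3 states tracking the count of `b`s modulo 3; the second has 5 states tracking whether and how much of `aaba` has been seen. A product state is a pair (one from each), accepting exactly when both do.
A 15-state machine:
          a    b    c  
>  q0     q1   q2   q0 
   q1     q3   q2   q0 
   q2     q4   q5   q2 
   q3     q3   q6   q0 
   q4     q7   q5   q2 
   q5     q8   q0   q5 
   q6     q9   q5   q2 
   q7     q7  q10   q2 
   q8    q11   q0   q5 
   q9     q9  q12   q9 
   q10   q12   q0   q5 
   q11   q11  q13   q5 
   q12   q12  q14  q12 
   q13   q14   q2   q0 
 * q14   q14   q9  q14 
(> = start, * = accepting)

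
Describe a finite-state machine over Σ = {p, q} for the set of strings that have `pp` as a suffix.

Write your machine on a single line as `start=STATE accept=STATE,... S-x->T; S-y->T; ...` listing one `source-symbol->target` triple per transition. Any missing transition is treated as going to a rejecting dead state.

start=s0; accept=s2; s0-p->s1; s0-q->s0; s1-p->s2; s1-q->s0; s2-p->s2; s2-q->s0

Remember how much of `pp` the current input suffix matches. State s0 means no match yet; s1 means the last symbol is `p`; s2 means the last 2 symbols are `pp`. Only s2 accepts. On a mismatch, fall back to the longest proper suffix that is still a prefix of `pp`.
        p   q  
>  s0   s1  s0 
   s1   s2  s0 
 * s2   s2  s0 
(> = start, * = accepting)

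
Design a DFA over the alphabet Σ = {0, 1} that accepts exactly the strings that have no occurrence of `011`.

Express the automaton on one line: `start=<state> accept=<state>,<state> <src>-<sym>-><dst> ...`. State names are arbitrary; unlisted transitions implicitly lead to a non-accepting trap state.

start=S0 accept=S0,S1,S2 S0-0->S1 S0-1->S0 S1-0->S1 S1-1->S2 S2-0->S1 S2-1->S3 S3-0->S3 S3-1->S3

Track partial matches of the forbidden pattern `011`. State S3 is a dead state reached once `011` has occurred; every other state accepts. S0 means no part of `011` is currently matched.
        0   1  
>* S0   S1  S0 
 * S1   S1  S2 
 * S2   S1  S3 
   S3   S3  S3 
(> = start, * = accepting)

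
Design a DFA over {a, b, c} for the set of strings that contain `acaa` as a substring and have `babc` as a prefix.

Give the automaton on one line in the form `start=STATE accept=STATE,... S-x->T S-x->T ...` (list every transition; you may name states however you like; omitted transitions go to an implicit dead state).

Handle the two conditions separately and then intersect. The first has 5 states tracking whether and how much of `acaa` has been seen; the second has 6 states tracking whether the input so far still matches the prefix `babc`. A product state is a pair (one from each), accepting exactly when both do. Equivalent product states are then merged.
        a   b   c  
>  S0   S1  S2  S1 
   S1   S1  S1  S1 
   S2   S3  S1  S1 
   S3   S1  S4  S1 
   S4   S1  S1  S5 
   S5   S6  S5  S5 
   S6   S6  S5  S7 
   S7   S8  S5  S5 
   S8   S9  S5  S7 
 * S9   S9  S9  S9 
(> = start, * = accepting)

start=S0 accept=S9 S0-a->S1 S0-b->S2 S0-c->S1 S1-a->S1 S1-b->S1 S1-c->S1 S2-a->S3 S2-b->S1 S2-c->S1 S3-a->S1 S3-b->S4 S3-c->S1 S4-a->S1 S4-b->S1 S4-c->S5 S5-a->S6 S5-b->S5 S5-c->S5 S6-a->S6 S6-b->S5 S6-c->S7 S7-a->S8 S7-b->S5 S7-c->S5 S8-a->S9 S8-b->S5 S8-c->S7 S9-a->S9 S9-b->S9 S9-c->S9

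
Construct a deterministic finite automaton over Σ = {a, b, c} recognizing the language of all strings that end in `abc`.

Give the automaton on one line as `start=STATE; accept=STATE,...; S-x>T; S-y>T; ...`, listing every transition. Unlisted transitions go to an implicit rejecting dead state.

start=q0; accept=q3; q0-a>q1; q0-b>q0; q0-c>q0; q1-a>q1; q1-b>q2; q1-c>q0; q2-a>q1; q2-b>q0; q2-c>q3; q3-a>q1; q3-b>q0; q3-c>q0

Remember how much of `abc` the current input suffix matches. State q0 means no match yet; q1 means the last symbol is `a`; q2 means the last 2 symbols are `ab`; q3 means the last 3 symbols are `abc`. Only q3 accepts. On a mismatch, fall back to the longest proper suffix that is still a prefix of `abc`.
With 4 states:
        a   b   c  
>  q0   q1  q0  q0 
   q1   q1  q2  q0 
   q2   q1  q0  q3 
 * q3   q1  q0  q0 
(> = start, * = accepting)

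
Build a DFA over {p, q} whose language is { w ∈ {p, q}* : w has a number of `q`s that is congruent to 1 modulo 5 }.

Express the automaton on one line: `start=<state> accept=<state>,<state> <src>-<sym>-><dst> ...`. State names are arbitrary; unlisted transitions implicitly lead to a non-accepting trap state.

The only thing that matters is how many `q`s have appeared, reduced mod 5. Use one state per residue: A for 0, …, E for 4. Reading `q` moves to the next residue; anything else stays put. B is accepting.
5 states suffice.
       p  q 
>  A   A  B 
 * B   B  C 
   C   C  D 
   D   D  E 
   E   E  A 
(> = start, * = accepting)

start=A accept=B A-p->A A-q->B B-p->B B-q->C C-p->C C-q->D D-p->D D-q->E E-p->E E-q->A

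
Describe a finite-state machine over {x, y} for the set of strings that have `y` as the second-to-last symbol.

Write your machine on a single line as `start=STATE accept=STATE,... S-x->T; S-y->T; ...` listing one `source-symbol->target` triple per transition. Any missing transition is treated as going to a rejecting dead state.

A DFA must remember the last 2 symbols (since which symbol is second-to-last isn't known until the input ends). Use one state per possible window of the last ≤2 symbols; accept from those whose window starts with `y`.
        x   y  
>  s0   s1  s2 
   s1   s3  s4 
   s2   s5  s6 
   s3   s3  s4 
   s4   s5  s6 
 * s5   s3  s4 
 * s6   s5  s6 
(> = start, * = accepting)

start=s0; accept=s5,s6; s0-x->s1; s0-y->s2; s1-x->s3; s1-y->s4; s2-x->s5; s2-y->s6; s3-x->s3; s3-y->s4; s4-x->s5; s4-y->s6; s5-x->s3; s5-y->s4; s6-x->s5; s6-y->s6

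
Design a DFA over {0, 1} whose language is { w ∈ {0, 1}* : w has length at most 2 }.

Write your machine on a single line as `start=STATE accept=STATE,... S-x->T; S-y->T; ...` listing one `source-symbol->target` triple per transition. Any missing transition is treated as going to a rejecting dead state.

start=s0; accept=s0,s1,s2; s0-0->s1; s0-1->s1; s1-0->s2; s1-1->s2; s2-0->s3; s2-1->s3; s3-0->s3; s3-1->s3

Count input length up to 3: every symbol moves from s0 toward s3, which means 'more than 2' and absorbs. Accept from {s0, s1, s2}.
A 4-state machine:
        0   1  
>* s0   s1  s1 
 * s1   s2  s2 
 * s2   s3  s3 
   s3   s3  s3 
(> = start, * = accepting)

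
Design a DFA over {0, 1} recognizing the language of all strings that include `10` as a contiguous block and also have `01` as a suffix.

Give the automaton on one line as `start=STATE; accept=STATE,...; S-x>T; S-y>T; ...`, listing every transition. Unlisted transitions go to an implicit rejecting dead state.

start=s0; accept=s3; s0-0>s0; s0-1>s1; s1-0>s2; s1-1>s1; s2-0>s2; s2-1>s3; s3-0>s2; s3-1>s1

Handle the two conditions separately and then intersect. One (3 states) tracks whether and how much of `10` has been seen; the other (3 states) tracks how much of the suffix `01` has currently been matched. Each combined state is a pair, one component from each; accept when both components accept. Minimizing collapses redundant product states.
4 states suffice.
        0   1  
>  s0   s0  s1 
   s1   s2  s1 
   s2   s2  s3 
 * s3   s2  s1 
(> = start, * = accepting)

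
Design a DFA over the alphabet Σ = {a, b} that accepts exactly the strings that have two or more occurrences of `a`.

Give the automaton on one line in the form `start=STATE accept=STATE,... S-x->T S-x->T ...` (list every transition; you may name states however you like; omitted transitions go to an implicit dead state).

Count `a`s, saturating at 3: states S0 through S2 mean 0 through 2 `a`s seen; S3 means more than 2. Each `a` increments (capped at S3); other symbols loop. Accept from {S2, S3}.
        a   b  
>  S0   S1  S0 
   S1   S2  S1 
 * S2   S3  S2 
 * S3   S3  S3 
(> = start, * = accepting)

start=S0 accept=S2,S3 S0-a->S1 S0-b->S0 S1-a->S2 S1-b->S1 S2-a->S3 S2-b->S2 S3-a->S3 S3-b->S3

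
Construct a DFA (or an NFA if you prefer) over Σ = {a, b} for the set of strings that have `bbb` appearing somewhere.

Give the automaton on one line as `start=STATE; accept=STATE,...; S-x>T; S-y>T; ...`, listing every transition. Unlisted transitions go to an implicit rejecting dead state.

start=S0; accept=S3; S0-a>S0; S0-b>S1; S1-a>S0; S1-b>S2; S2-a>S0; S2-b>S3; S3-a>S3; S3-b>S3

Track how much of `bbb` has been matched so far: state S0 is no progress, S3 is the absorbing accept state reached once `bbb` has occurred. Intermediate states record partial matches; on a mismatch, fall back to the longest reusable overlap.
4 states suffice.
        a   b  
>  S0   S0  S1 
   S1   S0  S2 
   S2   S0  S3 
 * S3   S3  S3 
(> = start, * = accepting)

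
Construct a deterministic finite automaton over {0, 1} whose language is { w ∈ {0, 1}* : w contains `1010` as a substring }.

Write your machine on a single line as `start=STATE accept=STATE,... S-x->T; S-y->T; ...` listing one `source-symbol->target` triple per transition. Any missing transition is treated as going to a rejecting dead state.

States s0..s3 record the length of the longest prefix of `1010` that matches the current input suffix. Reaching s4 means `1010` has been seen, and we stay there forever. Accept from s4.
With 5 states:
        0   1  
>  s0   s0  s1 
   s1   s2  s1 
   s2   s0  s3 
   s3   s4  s1 
 * s4   s4  s4 
(> = start, * = accepting)

start=s0; accept=s4; s0-0->s0; s0-1->s1; s1-0->s2; s1-1->s1; s2-0->s0; s2-1->s3; s3-0->s4; s3-1->s1; s4-0->s4; s4-1->s4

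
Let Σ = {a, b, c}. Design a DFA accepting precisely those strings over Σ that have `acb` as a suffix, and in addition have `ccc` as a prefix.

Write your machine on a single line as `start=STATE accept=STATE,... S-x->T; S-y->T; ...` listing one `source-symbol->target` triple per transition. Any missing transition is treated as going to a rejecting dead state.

Handle the two conditions separately and then intersect. One (4 states) tracks how much of the suffix `acb` has currently been matched; the other (5 states) tracks whether the input so far still matches the prefix `ccc`. Each combined state is a pair, one component from each; accept when both components accept. Minimizing collapses redundant product states.
        a   b   c  
>  s0   s1  s1  s2 
   s1   s1  s1  s1 
   s2   s1  s1  s3 
   s3   s1  s1  s4 
   s4   s5  s4  s4 
   s5   s5  s4  s6 
   s6   s5  s7  s4 
 * s7   s5  s4  s4 
(> = start, * = accepting)

start=s0; accept=s7; s0-a->s1; s0-b->s1; s0-c->s2; s1-a->s1; s1-b->s1; s1-c->s1; s2-a->s1; s2-b->s1; s2-c->s3; s3-a->s1; s3-b->s1; s3-c->s4; s4-a->s5; s4-b->s4; s4-c->s4; s5-a->s5; s5-b->s4; s5-c->s6; s6-a->s5; s6-b->s7; s6-c->s4; s7-a->s5; s7-b->s4; s7-c->s4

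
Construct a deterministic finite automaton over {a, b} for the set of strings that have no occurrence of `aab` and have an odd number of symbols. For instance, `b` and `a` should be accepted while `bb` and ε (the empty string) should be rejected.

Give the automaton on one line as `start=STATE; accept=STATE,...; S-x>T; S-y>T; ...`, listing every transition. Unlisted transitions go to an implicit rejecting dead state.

start=q0; accept=q1,q2,q5; q0-a>q1; q0-b>q2; q1-a>q3; q1-b>q0; q2-a>q4; q2-b>q0; q3-a>q5; q3-b>q6; q4-a>q5; q4-b>q2; q5-a>q3; q5-b>q7; q6-a>q7; q6-b>q7; q7-a>q6; q7-b>q6

Build one automaton per condition and run them in lockstep. One (4 states) tracks partial matches of the forbidden pattern `aab`; the other (2 states) tracks the input length modulo 2. Each combined state is a pair, one component from each; accept when both components accept.
        a   b  
>  q0   q1  q2 
 * q1   q3  q0 
 * q2   q4  q0 
   q3   q5  q6 
   q4   q5  q2 
 * q5   q3  q7 
   q6   q7  q7 
   q7   q6  q6 
(> = start, * = accepting)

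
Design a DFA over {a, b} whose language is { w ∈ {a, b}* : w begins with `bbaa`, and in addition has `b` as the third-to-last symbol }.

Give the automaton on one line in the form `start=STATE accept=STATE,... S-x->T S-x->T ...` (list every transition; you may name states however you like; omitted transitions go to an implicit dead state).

start=S0 accept=S16,S21,S22,S23 S0-a->S1 S0-b->S2 S1-a->S3 S1-b->S4 S2-a->S5 S2-b->S6 S3-a->S7 S3-b->S8 S4-a->S9 S4-b->S10 S5-a->S11 S5-b->S12 S6-a->S13 S6-b->S14 S7-a->S7 S7-b->S8 S8-a->S9 S8-b->S10 S9-a->S11 S9-b->S12 S10-a->S15 S10-b->S14 S11-a->S7 S11-b->S8 S12-a->S9 S12-b->S10 S13-a->S16 S13-b->S12 S14-a->S15 S14-b->S14 S15-a->S11 S15-b->S12 S16-a->S17 S16-b->S18 S17-a->S17 S17-b->S18 S18-a->S19 S18-b->S20 S19-a->S16 S19-b->S21 S20-a->S22 S20-b->S23 S21-a->S19 S21-b->S20 S22-a->S16 S22-b->S21 S23-a->S22 S23-b->S23

Handle the two conditions separately and then intersect. One (6 states) tracks whether the input so far still matches the prefix `bbaa`; the other (15 states) tracks the last 3 symbols read. Each combined state is a pair, one component from each; accept when both components accept.
With 24 states:
          a    b  
>  S0     S1   S2 
   S1     S3   S4 
   S2     S5   S6 
   S3     S7   S8 
   S4     S9  S10 
   S5    S11  S12 
   S6    S13  S14 
   S7     S7   S8 
   S8     S9  S10 
   S9    S11  S12 
   S10   S15  S14 
   S11    S7   S8 
   S12    S9  S10 
   S13   S16  S12 
   S14   S15  S14 
   S15   S11  S12 
 * S16   S17  S18 
   S17   S17  S18 
   S18   S19  S20 
   S19   S16  S21 
   S20   S22  S23 
 * S21   S19  S20 
 * S22   S16  S21 
 * S23   S22  S23 
(> = start, * = accepting)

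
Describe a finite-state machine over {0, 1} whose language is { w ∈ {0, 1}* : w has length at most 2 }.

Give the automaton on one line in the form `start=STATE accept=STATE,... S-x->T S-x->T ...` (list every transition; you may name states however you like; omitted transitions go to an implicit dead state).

start=A accept=A,B,C A-0->B A-1->B B-0->C B-1->C C-0->D C-1->D D-0->D D-1->D

We only need to distinguish lengths 0, 1, …, 2, and '>2'. Chain A → B → C → D on every symbol, with D looping. Accepting states: {A, B, C}.
A 4-state machine:
       0  1 
>* A   B  B 
 * B   C  C 
 * C   D  D 
   D   D  D 
(> = start, * = accepting)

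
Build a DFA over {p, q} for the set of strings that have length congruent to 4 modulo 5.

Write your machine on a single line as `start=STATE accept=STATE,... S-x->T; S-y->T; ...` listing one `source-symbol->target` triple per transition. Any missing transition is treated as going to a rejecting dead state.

start=S0; accept=S4; S0-p->S1; S0-q->S1; S1-p->S2; S1-q->S2; S2-p->S3; S2-q->S3; S3-p->S4; S3-q->S4; S4-p->S0; S4-q->S0

Count input length modulo 5: every symbol advances one step around the cycle S0 → S1 → S2 → S3 → S4 → S0. Accept at S4.
With 5 states:
        p   q  
>  S0   S1  S1 
   S1   S2  S2 
   S2   S3  S3 
   S3   S4  S4 
 * S4   S0  S0 
(> = start, * = accepting)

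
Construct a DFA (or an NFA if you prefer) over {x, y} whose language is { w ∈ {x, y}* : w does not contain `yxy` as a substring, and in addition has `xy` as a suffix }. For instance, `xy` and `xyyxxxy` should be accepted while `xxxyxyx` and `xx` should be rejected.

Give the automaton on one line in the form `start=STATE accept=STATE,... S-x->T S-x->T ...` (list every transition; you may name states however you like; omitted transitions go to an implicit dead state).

start=S0 accept=S3 S0-x->S1 S0-y->S2 S1-x->S1 S1-y->S3 S2-x->S4 S2-y->S2 S3-x->S4 S3-y->S2 S4-x->S1 S4-y->S5 S5-x->S6 S5-y->S7 S6-x->S6 S6-y->S5 S7-x->S6 S7-y->S7

Build one automaton per condition and run them in lockstep. The first has 4 states tracking partial matches of the forbidden pattern `yxy`; the second has 3 states tracking how much of the suffix `xy` has currently been matched. A product state is a pair (one from each), accepting exactly when both do.
With 8 states:
        x   y  
>  S0   S1  S2 
   S1   S1  S3 
   S2   S4  S2 
 * S3   S4  S2 
   S4   S1  S5 
   S5   S6  S7 
   S6   S6  S5 
   S7   S6  S7 
(> = start, * = accepting)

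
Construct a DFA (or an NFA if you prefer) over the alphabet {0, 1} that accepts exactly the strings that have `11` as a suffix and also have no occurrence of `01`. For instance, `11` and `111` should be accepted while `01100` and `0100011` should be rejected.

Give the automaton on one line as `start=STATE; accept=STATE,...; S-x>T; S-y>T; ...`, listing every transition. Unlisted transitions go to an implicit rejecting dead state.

Run two small machines in parallel and take their product. The first has 3 states tracking how much of the suffix `11` has currently been matched; the second has 3 states tracking partial matches of the forbidden pattern `01`. A product state is a pair (one from each), accepting exactly when both do. Minimizing collapses redundant product states.
        0   1  
>  s0   s1  s2 
   s1   s1  s1 
   s2   s1  s3 
 * s3   s1  s3 
(> = start, * = accepting)

start=s0; accept=s3; s0-0>s1; s0-1>s2; s1-0>s1; s1-1>s1; s2-0>s1; s2-1>s3; s3-0>s1; s3-1>s3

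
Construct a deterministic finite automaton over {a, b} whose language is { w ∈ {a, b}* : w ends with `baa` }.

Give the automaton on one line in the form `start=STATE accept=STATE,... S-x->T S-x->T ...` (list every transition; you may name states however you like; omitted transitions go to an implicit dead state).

Let each state record the length of the longest suffix of the input read so far that is also a prefix of `baa`. q1 means the last symbol is `b`; q2 means the last 2 symbols are `ba`; q3 means the last 3 symbols are `baa`. Accept only at q3, where the string currently ends in `baa`.
With 4 states:
        a   b  
>  q0   q0  q1 
   q1   q2  q1 
   q2   q3  q1 
 * q3   q0  q1 
(> = start, * = accepting)

start=q0 accept=q3 q0-a->q0 q0-b->q1 q1-a->q2 q1-b->q1 q2-a->q3 q2-b->q1 q3-a->q0 q3-b->q1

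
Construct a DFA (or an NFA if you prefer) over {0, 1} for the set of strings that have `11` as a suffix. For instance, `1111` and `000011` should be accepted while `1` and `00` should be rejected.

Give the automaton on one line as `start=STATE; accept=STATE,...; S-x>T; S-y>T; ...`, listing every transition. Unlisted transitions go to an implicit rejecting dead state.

Remember how much of `11` the current input suffix matches. State q0 means no match yet; q1 means the last symbol is `1`; q2 means the last 2 symbols are `11`. Only q2 accepts. On a mismatch, fall back to the longest proper suffix that is still a prefix of `11`.
3 states suffice.
        0   1  
>  q0   q0  q1 
   q1   q0  q2 
 * q2   q0  q2 
(> = start, * = accepting)

start=q0; accept=q2; q0-0>q0; q0-1>q1; q1-0>q0; q1-1>q2; q2-0>q0; q2-1>q2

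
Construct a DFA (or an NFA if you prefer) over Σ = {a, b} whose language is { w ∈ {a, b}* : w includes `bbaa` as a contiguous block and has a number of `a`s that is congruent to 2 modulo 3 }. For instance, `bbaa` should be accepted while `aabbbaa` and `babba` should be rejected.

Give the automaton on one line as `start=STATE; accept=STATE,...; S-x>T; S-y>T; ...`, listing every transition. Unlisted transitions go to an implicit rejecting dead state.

Build one automaton per condition and run them in lockstep. The first has 5 states tracking whether and how much of `bbaa` has been seen; the second has 3 states tracking the count of `a`s modulo 3. A product state is a pair (one from each), accepting exactly when both do.
A 15-state machine:
          a    b  
>  q0     q1   q2 
   q1     q3   q4 
   q2     q1   q5 
   q3     q0   q6 
   q4     q3   q7 
   q5     q8   q5 
   q6     q0   q9 
   q7    q10   q7 
   q8    q11   q4 
   q9    q12   q9 
   q10   q13   q6 
 * q11   q13  q11 
   q12   q14   q2 
   q13   q14  q13 
   q14   q11  q14 
(> = start, * = accepting)

start=q0; accept=q11; q0-a>q1; q0-b>q2; q1-a>q3; q1-b>q4; q2-a>q1; q2-b>q5; q3-a>q0; q3-b>q6; q4-a>q3; q4-b>q7; q5-a>q8; q5-b>q5; q6-a>q0; q6-b>q9; q7-a>q10; q7-b>q7; q8-a>q11; q8-b>q4; q9-a>q12; q9-b>q9; q10-a>q13; q10-b>q6; q11-a>q13; q11-b>q11; q12-a>q14; q12-b>q2; q13-a>q14; q13-b>q13; q14-a>q11; q14-b>q14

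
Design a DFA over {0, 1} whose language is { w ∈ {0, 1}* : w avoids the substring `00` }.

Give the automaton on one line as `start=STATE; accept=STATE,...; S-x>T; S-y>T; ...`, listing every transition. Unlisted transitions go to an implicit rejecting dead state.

This is the complement of 'contains `00`'. Use the same substring-matching states — q0 through q2 holding how much of `00` has just been matched — but flip the accepting set: everything except the trap q2 accepts.
        0   1  
>* q0   q1  q0 
 * q1   q2  q0 
   q2   q2  q2 
(> = start, * = accepting)

start=q0; accept=q0,q1; q0-0>q1; q0-1>q0; q1-0>q2; q1-1>q0; q2-0>q2; q2-1>q2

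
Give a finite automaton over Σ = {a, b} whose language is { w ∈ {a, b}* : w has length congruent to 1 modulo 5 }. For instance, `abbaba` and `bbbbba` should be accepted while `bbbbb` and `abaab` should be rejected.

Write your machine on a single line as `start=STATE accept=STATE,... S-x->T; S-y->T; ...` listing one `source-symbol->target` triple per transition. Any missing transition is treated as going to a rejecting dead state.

Only the length mod 5 matters, so use a 5-cycle: from any state, every input symbol moves to the next state, wrapping S4 back to S0. Mark S1 accepting.
A 5-state machine:
        a   b  
>  S0   S1  S1 
 * S1   S2  S2 
   S2   S3  S3 
   S3   S4  S4 
   S4   S0  S0 
(> = start, * = accepting)

start=S0; accept=S1; S0-a->S1; S0-b->S1; S1-a->S2; S1-b->S2; S2-a->S3; S2-b->S3; S3-a->S4; S3-b->S4; S4-a->S0; S4-b->S0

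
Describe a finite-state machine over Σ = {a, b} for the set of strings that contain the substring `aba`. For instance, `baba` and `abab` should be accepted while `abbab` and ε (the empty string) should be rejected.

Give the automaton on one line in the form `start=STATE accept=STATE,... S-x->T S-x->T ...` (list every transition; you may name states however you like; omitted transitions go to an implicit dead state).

start=q0 accept=q3 q0-a->q1 q0-b->q0 q1-a->q1 q1-b->q2 q2-a->q3 q2-b->q0 q3-a->q3 q3-b->q3

States q0..q2 record the length of the longest prefix of `aba` that matches the current input suffix. Reaching q3 means `aba` has been seen, and we stay there forever. Accept from q3.
A 4-state machine:
        a   b  
>  q0   q1  q0 
   q1   q1  q2 
   q2   q3  q0 
 * q3   q3  q3 
(> = start, * = accepting)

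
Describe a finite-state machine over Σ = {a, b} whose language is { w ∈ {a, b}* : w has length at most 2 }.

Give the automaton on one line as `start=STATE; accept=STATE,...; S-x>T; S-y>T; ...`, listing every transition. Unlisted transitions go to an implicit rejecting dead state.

start=s0; accept=s0,s1,s2; s0-a>s1; s0-b>s1; s1-a>s2; s1-b>s2; s2-a>s3; s2-b>s3; s3-a>s3; s3-b>s3

Count input length up to 3: every symbol moves from s0 toward s3, which means 'more than 2' and absorbs. Accept from {s0, s1, s2}.
        a   b  
>* s0   s1  s1 
 * s1   s2  s2 
 * s2   s3  s3 
   s3   s3  s3 
(> = start, * = accepting)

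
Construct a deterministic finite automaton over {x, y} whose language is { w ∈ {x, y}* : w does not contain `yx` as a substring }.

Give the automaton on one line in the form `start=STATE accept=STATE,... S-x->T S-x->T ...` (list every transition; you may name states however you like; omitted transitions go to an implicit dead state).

This is the complement of 'contains `yx`'. Use the same substring-matching states — A through C holding how much of `yx` has just been matched — but flip the accepting set: everything except the trap C accepts.
       x  y 
>* A   A  B 
 * B   C  B 
   C   C  C 
(> = start, * = accepting)

start=A accept=A,B A-x->A A-y->B B-x->C B-y->B C-x->C C-y->C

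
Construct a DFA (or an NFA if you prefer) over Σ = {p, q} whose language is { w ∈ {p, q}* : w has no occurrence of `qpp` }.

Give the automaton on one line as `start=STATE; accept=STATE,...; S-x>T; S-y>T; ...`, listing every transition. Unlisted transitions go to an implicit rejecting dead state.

start=A; accept=A,B,C; A-p>A; A-q>B; B-p>C; B-q>B; C-p>D; C-q>B; D-p>D; D-q>D

Track partial matches of the forbidden pattern `qpp`. State D is a dead state reached once `qpp` has occurred; every other state accepts. A means no part of `qpp` is currently matched.
With 4 states:
       p  q 
>* A   A  B 
 * B   C  B 
 * C   D  B 
   D   D  D 
(> = start, * = accepting)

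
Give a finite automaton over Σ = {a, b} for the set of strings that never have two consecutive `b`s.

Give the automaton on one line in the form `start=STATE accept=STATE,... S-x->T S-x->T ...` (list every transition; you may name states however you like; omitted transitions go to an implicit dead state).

start=s0 accept=s0,s1 s0-a->s0 s0-b->s1 s1-a->s0 s1-b->s2 s2-a->s2 s2-b->s2

Track partial matches of the forbidden pattern `bb`. State s2 is a dead state reached once `bb` has occurred; every other state accepts. s0 means no part of `bb` is currently matched.
A 3-state machine:
        a   b  
>* s0   s0  s1 
 * s1   s0  s2 
   s2   s2  s2 
(> = start, * = accepting)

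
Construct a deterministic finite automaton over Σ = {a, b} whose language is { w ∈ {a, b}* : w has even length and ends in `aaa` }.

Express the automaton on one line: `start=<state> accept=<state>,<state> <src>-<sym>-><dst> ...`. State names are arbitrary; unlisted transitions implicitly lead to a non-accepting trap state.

start=S0 accept=S4 S0-a->S1 S0-b->S1 S1-a->S2 S1-b->S0 S2-a->S3 S2-b->S1 S3-a->S4 S3-b->S0 S4-a->S3 S4-b->S1

Build one automaton per condition and run them in lockstep. The first has 2 states tracking the input length modulo 2; the second has 4 states tracking how much of the suffix `aaa` has currently been matched. A product state is a pair (one from each), accepting exactly when both do. After merging equivalent states the machine shrinks.
A 5-state machine:
        a   b  
>  S0   S1  S1 
   S1   S2  S0 
   S2   S3  S1 
   S3   S4  S0 
 * S4   S3  S1 
(> = start, * = accepting)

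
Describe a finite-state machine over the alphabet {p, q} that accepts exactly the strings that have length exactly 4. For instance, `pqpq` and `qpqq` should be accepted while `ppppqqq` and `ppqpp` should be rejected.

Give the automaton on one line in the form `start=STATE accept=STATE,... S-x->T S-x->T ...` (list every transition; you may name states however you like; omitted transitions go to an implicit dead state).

start=A accept=E A-p->B A-q->B B-p->C B-q->C C-p->D C-q->D D-p->E D-q->E E-p->F E-q->F F-p->F F-q->F

We only need to distinguish lengths 0, 1, …, 4, and '>4'. Chain A → B → C → D → E → F on every symbol, with F looping. Accepting states: {E}.
6 states suffice.
       p  q 
>  A   B  B 
   B   C  C 
   C   D  D 
   D   E  E 
 * E   F  F 
   F   F  F 
(> = start, * = accepting)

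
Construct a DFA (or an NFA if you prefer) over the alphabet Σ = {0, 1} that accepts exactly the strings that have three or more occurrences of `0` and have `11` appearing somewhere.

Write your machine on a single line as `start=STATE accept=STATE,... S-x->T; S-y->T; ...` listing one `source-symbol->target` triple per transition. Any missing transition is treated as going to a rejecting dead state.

start=S0; accept=S13,S14; S0-0->S1; S0-1->S2; S1-0->S3; S1-1->S4; S2-0->S1; S2-1->S5; S3-0->S6; S3-1->S7; S4-0->S3; S4-1->S8; S5-0->S8; S5-1->S5; S6-0->S9; S6-1->S10; S7-0->S6; S7-1->S11; S8-0->S11; S8-1->S8; S9-0->S9; S9-1->S12; S10-0->S9; S10-1->S13; S11-0->S13; S11-1->S11; S12-0->S9; S12-1->S14; S13-0->S14; S13-1->S13; S14-0->S14; S14-1->S14

Handle the two conditions separately and then intersect. One (5 states) tracks the count of `0`s, saturating at 4; the other (3 states) tracks whether and how much of `11` has been seen. Each combined state is a pair, one component from each; accept when both components accept.
15 states suffice.
          0    1  
>  S0     S1   S2 
   S1     S3   S4 
   S2     S1   S5 
   S3     S6   S7 
   S4     S3   S8 
   S5     S8   S5 
   S6     S9  S10 
   S7     S6  S11 
   S8    S11   S8 
   S9     S9  S12 
   S10    S9  S13 
   S11   S13  S11 
   S12    S9  S14 
 * S13   S14  S13 
 * S14   S14  S14 
(> = start, * = accepting)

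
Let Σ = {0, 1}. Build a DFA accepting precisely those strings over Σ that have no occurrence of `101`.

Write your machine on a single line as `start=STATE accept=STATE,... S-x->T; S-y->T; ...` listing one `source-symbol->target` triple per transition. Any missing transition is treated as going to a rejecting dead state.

start=q0; accept=q0,q1,q2; q0-0->q0; q0-1->q1; q1-0->q2; q1-1->q1; q2-0->q0; q2-1->q3; q3-0->q3; q3-1->q3

This is the complement of 'contains `101`'. Use the same substring-matching states — q0 through q3 holding how much of `101` has just been matched — but flip the accepting set: everything except the trap q3 accepts.
4 states suffice.
        0   1  
>* q0   q0  q1 
 * q1   q2  q1 
 * q2   q0  q3 
   q3   q3  q3 
(> = start, * = accepting)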